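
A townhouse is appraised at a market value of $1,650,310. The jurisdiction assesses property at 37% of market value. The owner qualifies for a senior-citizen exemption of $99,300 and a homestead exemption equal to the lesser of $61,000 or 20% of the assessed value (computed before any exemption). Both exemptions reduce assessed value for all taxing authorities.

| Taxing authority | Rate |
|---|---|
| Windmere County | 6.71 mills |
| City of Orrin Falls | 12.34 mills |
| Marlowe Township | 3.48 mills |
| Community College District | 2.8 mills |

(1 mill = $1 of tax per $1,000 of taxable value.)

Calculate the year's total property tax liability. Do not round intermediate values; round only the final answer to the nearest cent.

Assessed value = $1,650,310 × 0.37 = $610,614.7
Homestead exemption = min($61,000, 20% × $610,614.7) = min($61,000, $122,122.94) = $61,000 (dollar cap binds)
Taxable value = $610,614.7 − $99,300 − $61,000 = $450,314.7
Windmere County: $450,314.7 × 0.00671 = $3,021.611637
City of Orrin Falls: $450,314.7 × 0.01234 = $5,556.883398
Marlowe Township: $450,314.7 × 0.00348 = $1,567.095156
Community College District: $450,314.7 × 0.0028 = $1,260.88116
Total = $11,406.471351

$11,406.47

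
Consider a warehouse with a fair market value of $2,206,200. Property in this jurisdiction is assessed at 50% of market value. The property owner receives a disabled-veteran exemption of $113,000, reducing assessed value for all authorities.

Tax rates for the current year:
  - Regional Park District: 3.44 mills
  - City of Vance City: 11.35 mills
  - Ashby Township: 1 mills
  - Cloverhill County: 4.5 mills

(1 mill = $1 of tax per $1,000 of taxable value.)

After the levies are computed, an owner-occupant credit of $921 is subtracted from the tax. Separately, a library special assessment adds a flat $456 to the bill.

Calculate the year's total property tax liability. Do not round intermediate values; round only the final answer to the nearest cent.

$19,624.13

Assessed value = $2,206,200 × 0.5 = $1,103,100
Taxable value = $1,103,100 − $113,000 = $990,100
Regional Park District: $990,100 × 0.00344 = $3,405.944
City of Vance City: $990,100 × 0.01135 = $11,237.635
Ashby Township: $990,100 × 0.001 = $990.1
Cloverhill County: $990,100 × 0.0045 = $4,455.45
Levies subtotal = $20,089.129
After credit = $20,089.129 − $921 = $19,168.129
Total = $19,168.129 + $456 = $19,624.129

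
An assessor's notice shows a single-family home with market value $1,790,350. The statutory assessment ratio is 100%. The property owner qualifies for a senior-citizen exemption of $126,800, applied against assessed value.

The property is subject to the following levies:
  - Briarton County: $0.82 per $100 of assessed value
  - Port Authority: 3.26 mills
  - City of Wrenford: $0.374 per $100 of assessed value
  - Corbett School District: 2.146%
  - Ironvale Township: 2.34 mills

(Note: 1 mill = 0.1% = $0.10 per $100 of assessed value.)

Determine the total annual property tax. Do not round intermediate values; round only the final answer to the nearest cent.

Assessed value = $1,790,350 × 1 = $1,790,350
Taxable value = $1,790,350 − $126,800 = $1,663,550
Briarton County: $1,663,550 × 0.0082 = $13,641.11
Port Authority: $1,663,550 × 0.00326 = $5,423.173
City of Wrenford: $1,663,550 × 0.00374 = $6,221.677
Corbett School District: $1,663,550 × 0.02146 = $35,699.783
Ironvale Township: $1,663,550 × 0.00234 = $3,892.707
Total = $64,878.45

$64,878.45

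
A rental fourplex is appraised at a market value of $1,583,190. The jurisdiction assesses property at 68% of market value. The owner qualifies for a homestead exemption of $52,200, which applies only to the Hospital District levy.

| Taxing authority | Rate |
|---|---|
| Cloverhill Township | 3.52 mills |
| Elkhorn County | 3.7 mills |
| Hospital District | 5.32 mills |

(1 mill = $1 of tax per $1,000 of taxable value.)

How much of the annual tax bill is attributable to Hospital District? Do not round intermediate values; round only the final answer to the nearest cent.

Assessed value = $1,583,190 × 0.68 = $1,076,569.2
Hospital District taxable value = $1,076,569.2 − $52,200 = $1,024,369.2
Hospital District levy = $1,024,369.2 × 0.00532 = $5,449.644144

$5,449.64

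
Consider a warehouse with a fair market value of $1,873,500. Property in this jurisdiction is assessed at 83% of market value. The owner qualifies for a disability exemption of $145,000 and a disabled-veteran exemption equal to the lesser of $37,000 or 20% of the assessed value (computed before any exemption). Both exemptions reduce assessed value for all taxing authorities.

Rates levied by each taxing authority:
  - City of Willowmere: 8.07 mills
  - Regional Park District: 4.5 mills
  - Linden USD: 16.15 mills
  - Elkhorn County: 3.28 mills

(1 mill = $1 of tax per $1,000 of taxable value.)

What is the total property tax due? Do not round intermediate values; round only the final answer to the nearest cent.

$43,936.16

Assessed value = $1,873,500 × 0.83 = $1,555,005
Disabled-veteran exemption = min($37,000, 20% × $1,555,005) = min($37,000, $311,001) = $37,000 (dollar cap binds)
Taxable value = $1,555,005 − $145,000 − $37,000 = $1,373,005
City of Willowmere: $1,373,005 × 0.00807 = $11,080.15035
Regional Park District: $1,373,005 × 0.0045 = $6,178.5225
Linden USD: $1,373,005 × 0.01615 = $22,174.03075
Elkhorn County: $1,373,005 × 0.00328 = $4,503.4564
Total = $43,936.16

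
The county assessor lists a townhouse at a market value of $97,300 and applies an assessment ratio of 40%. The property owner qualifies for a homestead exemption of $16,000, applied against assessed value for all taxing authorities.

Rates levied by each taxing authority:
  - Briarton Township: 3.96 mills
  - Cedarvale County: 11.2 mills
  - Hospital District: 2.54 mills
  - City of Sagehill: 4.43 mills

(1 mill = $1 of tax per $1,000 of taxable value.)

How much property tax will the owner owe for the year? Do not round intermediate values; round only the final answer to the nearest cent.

$507.22

Assessed value = $97,300 × 0.4 = $38,920
Taxable value = $38,920 − $16,000 = $22,920
Briarton Township: $22,920 × 0.00396 = $90.7632
Cedarvale County: $22,920 × 0.0112 = $256.704
Hospital District: $22,920 × 0.00254 = $58.2168
City of Sagehill: $22,920 × 0.00443 = $101.5356
Total = $90.7632 + $256.704 + $58.2168 + $101.5356 = $507.2196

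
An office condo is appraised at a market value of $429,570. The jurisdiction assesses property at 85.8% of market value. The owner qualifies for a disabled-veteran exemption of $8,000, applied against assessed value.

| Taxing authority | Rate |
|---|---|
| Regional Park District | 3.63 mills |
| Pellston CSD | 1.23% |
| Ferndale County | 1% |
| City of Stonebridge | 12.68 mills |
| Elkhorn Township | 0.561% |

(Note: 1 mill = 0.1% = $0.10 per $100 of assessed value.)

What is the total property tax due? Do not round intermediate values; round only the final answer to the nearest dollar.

$15,944

Assessed value = $429,570 × 0.858 = $368,571.06
Taxable value = $368,571.06 − $8,000 = $360,571.06
Regional Park District: $360,571.06 × 0.00363 = $1,308.8729478
Pellston CSD: $360,571.06 × 0.0123 = $4,435.024038
Ferndale County: $360,571.06 × 0.01 = $3,605.7106
City of Stonebridge: $360,571.06 × 0.01268 = $4,572.0410408
Elkhorn Township: $360,571.06 × 0.00561 = $2,022.8036466
Total = $15,944.4522732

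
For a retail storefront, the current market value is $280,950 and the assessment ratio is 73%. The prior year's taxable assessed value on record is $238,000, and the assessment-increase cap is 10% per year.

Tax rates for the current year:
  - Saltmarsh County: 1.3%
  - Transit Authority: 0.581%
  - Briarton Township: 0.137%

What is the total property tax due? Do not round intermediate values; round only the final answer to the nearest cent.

Uncapped assessed value = $280,950 × 0.73 = $205,093.5
Cap limit = $238,000 × 1.1 = $261,800
Taxable assessed value = min($205,093.5, $261,800) = $205,093.5 (cap does not bind)
Saltmarsh County: $205,093.5 × 0.013 = $2,666.2155
Transit Authority: $205,093.5 × 0.00581 = $1,191.593235
Briarton Township: $205,093.5 × 0.00137 = $280.978095
Total = $4,138.78683

$4,138.79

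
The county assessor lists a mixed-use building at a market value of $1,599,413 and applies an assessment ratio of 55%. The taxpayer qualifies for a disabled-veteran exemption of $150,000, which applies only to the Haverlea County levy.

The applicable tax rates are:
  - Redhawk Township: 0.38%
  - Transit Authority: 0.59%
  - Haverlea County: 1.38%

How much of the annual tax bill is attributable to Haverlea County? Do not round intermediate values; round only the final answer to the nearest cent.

Assessed value = $1,599,413 × 0.55 = $879,677.15
Haverlea County taxable value = $879,677.15 − $150,000 = $729,677.15
Haverlea County levy = $729,677.15 × 0.0138 = $10,069.54467

$10,069.54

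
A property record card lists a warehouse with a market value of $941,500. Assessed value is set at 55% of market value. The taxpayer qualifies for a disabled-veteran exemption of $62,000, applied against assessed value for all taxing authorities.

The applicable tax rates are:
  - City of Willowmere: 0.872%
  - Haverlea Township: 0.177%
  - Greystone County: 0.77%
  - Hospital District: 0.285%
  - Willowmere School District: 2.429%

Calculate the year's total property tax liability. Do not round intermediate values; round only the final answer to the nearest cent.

$20,662.55

Assessed value = $941,500 × 0.55 = $517,825
Taxable value = $517,825 − $62,000 = $455,825
City of Willowmere: $455,825 × 0.00872 = $3,974.794
Haverlea Township: $455,825 × 0.00177 = $806.81025
Greystone County: $455,825 × 0.0077 = $3,509.8525
Hospital District: $455,825 × 0.00285 = $1,299.10125
Willowmere School District: $455,825 × 0.02429 = $11,071.98925
Total = $3,974.794 + $806.81025 + $3,509.8525 + $1,299.10125 + $11,071.98925 = $20,662.54725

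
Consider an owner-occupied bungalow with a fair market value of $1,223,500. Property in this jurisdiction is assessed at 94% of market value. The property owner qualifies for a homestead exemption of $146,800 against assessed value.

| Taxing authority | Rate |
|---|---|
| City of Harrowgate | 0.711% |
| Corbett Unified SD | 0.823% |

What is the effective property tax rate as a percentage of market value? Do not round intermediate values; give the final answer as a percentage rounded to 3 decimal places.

1.258%

Assessed value = $1,223,500 × 0.94 = $1,150,090
Taxable value = $1,150,090 − $146,800 = $1,003,290
City of Harrowgate: $1,003,290 × 0.00711 = $7,133.3919
Corbett Unified SD: $1,003,290 × 0.00823 = $8,257.0767
Total tax = $15,390.4686
Effective rate = $15,390.4686 ÷ $1,223,500 = 1.258% of market value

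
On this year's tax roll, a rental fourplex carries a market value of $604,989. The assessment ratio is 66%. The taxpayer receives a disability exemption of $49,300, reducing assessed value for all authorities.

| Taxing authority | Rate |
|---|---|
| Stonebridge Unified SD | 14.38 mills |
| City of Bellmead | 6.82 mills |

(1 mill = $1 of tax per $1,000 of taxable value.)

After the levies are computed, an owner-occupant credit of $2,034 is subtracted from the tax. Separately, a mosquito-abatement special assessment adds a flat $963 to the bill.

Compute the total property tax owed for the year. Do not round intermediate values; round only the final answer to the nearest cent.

Assessed value = $604,989 × 0.66 = $399,292.74
Taxable value = $399,292.74 − $49,300 = $349,992.74
Stonebridge Unified SD: $349,992.74 × 0.01438 = $5,032.8956012
City of Bellmead: $349,992.74 × 0.00682 = $2,386.9504868
Levies subtotal = $7,419.846088
After credit = $7,419.846088 − $2,034 = $5,385.846088
Total = $5,385.846088 + $963 = $6,348.846088

$6,348.85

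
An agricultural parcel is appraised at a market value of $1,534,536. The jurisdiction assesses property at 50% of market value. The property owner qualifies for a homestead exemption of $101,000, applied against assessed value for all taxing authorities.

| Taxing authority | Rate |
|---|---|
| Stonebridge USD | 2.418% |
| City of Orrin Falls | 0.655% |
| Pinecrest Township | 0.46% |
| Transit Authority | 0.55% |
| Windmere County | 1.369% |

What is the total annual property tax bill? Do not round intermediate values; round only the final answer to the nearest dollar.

$36,325

Assessed value = $1,534,536 × 0.5 = $767,268
Taxable value = $767,268 − $101,000 = $666,268
Stonebridge USD: $666,268 × 0.02418 = $16,110.36024
City of Orrin Falls: $666,268 × 0.00655 = $4,364.0554
Pinecrest Township: $666,268 × 0.0046 = $3,064.8328
Transit Authority: $666,268 × 0.0055 = $3,664.474
Windmere County: $666,268 × 0.01369 = $9,121.20892
Total = $16,110.36024 + $4,364.0554 + $3,064.8328 + $3,664.474 + $9,121.20892 = $36,324.93136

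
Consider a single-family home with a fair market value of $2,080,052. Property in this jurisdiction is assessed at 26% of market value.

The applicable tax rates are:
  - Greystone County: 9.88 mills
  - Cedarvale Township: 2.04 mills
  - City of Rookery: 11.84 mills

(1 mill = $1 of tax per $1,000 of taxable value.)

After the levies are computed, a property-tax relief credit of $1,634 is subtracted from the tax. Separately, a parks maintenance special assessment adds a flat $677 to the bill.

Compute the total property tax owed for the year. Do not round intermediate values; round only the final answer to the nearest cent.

Assessed value = $2,080,052 × 0.26 = $540,813.52
Greystone County: $540,813.52 × 0.00988 = $5,343.2375776
Cedarvale Township: $540,813.52 × 0.00204 = $1,103.2595808
City of Rookery: $540,813.52 × 0.01184 = $6,403.2320768
Levies subtotal = $12,849.7292352
After credit = $12,849.7292352 − $1,634 = $11,215.7292352
Total = $11,215.7292352 + $677 = $11,892.7292352

$11,892.73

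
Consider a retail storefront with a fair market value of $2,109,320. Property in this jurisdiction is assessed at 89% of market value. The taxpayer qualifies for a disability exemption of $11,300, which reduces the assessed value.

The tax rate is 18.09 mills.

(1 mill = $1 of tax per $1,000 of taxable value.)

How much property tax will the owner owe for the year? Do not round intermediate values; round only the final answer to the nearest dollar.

Assessed value = $2,109,320 × 0.89 = $1,877,294.8
Taxable value = $1,877,294.8 − $11,300 = $1,865,994.8
Tax = $1,865,994.8 × 0.01809 = $33,755.845932

$33,756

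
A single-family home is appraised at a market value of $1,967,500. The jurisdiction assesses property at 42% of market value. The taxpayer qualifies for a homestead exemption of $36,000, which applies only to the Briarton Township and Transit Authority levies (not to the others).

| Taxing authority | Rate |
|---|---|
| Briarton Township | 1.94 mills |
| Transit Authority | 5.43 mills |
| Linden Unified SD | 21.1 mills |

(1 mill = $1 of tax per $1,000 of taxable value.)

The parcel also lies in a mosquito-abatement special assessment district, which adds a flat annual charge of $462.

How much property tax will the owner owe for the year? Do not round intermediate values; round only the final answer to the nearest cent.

$23,722.86

Assessed value = $1,967,500 × 0.42 = $826,350
Briarton Township: ($826,350 − $36,000) × 0.00194 = $790,350 × 0.00194 = $1,533.279
Transit Authority: ($826,350 − $36,000) × 0.00543 = $790,350 × 0.00543 = $4,291.6005
Linden Unified SD: $826,350 × 0.0211 = $17,435.985
Levies subtotal = $23,260.8645
Total = $23,260.8645 + $462 = $23,722.8645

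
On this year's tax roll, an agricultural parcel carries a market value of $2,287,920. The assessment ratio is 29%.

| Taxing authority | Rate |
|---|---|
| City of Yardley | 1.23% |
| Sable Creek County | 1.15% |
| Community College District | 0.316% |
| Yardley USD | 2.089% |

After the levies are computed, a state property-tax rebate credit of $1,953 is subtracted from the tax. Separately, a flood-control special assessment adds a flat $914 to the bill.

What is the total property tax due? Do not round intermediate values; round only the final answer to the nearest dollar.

$30,709

Assessed value = $2,287,920 × 0.29 = $663,496.8
City of Yardley: $663,496.8 × 0.0123 = $8,161.01064
Sable Creek County: $663,496.8 × 0.0115 = $7,630.2132
Community College District: $663,496.8 × 0.00316 = $2,096.649888
Yardley USD: $663,496.8 × 0.02089 = $13,860.448152
Levies subtotal = $31,748.32188
After credit = $31,748.32188 − $1,953 = $29,795.32188
Total = $29,795.32188 + $914 = $30,709.32188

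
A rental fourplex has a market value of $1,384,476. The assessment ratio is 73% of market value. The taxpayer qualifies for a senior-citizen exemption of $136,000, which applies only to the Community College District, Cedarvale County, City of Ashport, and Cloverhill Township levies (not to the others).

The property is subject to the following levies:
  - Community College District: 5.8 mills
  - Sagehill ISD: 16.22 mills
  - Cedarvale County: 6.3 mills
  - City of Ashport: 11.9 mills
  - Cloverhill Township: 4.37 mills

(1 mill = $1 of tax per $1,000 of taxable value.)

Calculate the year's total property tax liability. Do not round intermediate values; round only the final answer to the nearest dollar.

$41,207

Assessed value = $1,384,476 × 0.73 = $1,010,667.48
Community College District: ($1,010,667.48 − $136,000) × 0.0058 = $874,667.48 × 0.0058 = $5,073.071384
Sagehill ISD: $1,010,667.48 × 0.01622 = $16,393.0265256
Cedarvale County: ($1,010,667.48 − $136,000) × 0.0063 = $874,667.48 × 0.0063 = $5,510.405124
City of Ashport: ($1,010,667.48 − $136,000) × 0.0119 = $874,667.48 × 0.0119 = $10,408.543012
Cloverhill Township: ($1,010,667.48 − $136,000) × 0.00437 = $874,667.48 × 0.00437 = $3,822.2968876
Total = $41,207.3429332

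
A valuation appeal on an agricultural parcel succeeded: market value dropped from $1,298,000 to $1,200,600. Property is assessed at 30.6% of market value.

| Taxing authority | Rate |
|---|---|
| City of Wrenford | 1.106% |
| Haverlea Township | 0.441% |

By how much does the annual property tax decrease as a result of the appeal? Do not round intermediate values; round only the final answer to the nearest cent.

Old assessed value = $1,298,000 × 0.306 = $397,188
New assessed value = $1,200,600 × 0.306 = $367,383.6
Combined rate = 0.01106 + 0.00441 = 0.01547
Old tax = $397,188 × 0.01547 = $6,144.49836
New tax = $367,383.6 × 0.01547 = $5,683.424292
Reduction = $6,144.49836 − $5,683.424292 = $461.074068

$461.07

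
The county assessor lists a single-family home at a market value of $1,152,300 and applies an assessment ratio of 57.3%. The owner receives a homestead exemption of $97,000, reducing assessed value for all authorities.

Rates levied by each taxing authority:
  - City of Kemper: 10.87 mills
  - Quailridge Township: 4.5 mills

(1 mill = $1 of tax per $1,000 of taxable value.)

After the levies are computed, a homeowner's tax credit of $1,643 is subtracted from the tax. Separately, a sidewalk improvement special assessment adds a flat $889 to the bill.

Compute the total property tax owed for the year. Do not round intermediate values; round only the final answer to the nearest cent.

$7,903.43

Assessed value = $1,152,300 × 0.573 = $660,267.9
Taxable value = $660,267.9 − $97,000 = $563,267.9
City of Kemper: $563,267.9 × 0.01087 = $6,122.722073
Quailridge Township: $563,267.9 × 0.0045 = $2,534.70555
Levies subtotal = $8,657.427623
After credit = $8,657.427623 − $1,643 = $7,014.427623
Total = $7,014.427623 + $889 = $7,903.427623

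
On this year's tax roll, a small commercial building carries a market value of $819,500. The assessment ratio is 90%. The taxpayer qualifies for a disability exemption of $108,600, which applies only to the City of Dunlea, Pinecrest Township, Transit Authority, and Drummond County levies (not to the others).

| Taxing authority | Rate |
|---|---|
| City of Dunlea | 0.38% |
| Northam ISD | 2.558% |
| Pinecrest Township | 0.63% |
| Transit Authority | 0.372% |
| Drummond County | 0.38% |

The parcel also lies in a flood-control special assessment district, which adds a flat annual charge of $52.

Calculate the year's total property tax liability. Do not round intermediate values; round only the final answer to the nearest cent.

$30,000.63

Assessed value = $819,500 × 0.9 = $737,550
City of Dunlea: ($737,550 − $108,600) × 0.0038 = $628,950 × 0.0038 = $2,390.01
Northam ISD: $737,550 × 0.02558 = $18,866.529
Pinecrest Township: ($737,550 − $108,600) × 0.0063 = $628,950 × 0.0063 = $3,962.385
Transit Authority: ($737,550 − $108,600) × 0.00372 = $628,950 × 0.00372 = $2,339.694
Drummond County: ($737,550 − $108,600) × 0.0038 = $628,950 × 0.0038 = $2,390.01
Levies subtotal = $29,948.628
Total = $29,948.628 + $52 = $30,000.628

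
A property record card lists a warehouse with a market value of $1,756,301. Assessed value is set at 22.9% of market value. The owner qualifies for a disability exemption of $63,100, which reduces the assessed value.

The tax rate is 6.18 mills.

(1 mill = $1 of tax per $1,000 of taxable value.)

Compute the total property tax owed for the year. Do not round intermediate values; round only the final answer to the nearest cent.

Assessed value = $1,756,301 × 0.229 = $402,192.929
Taxable value = $402,192.929 − $63,100 = $339,092.929
Tax = $339,092.929 × 0.00618 = $2,095.59430122

$2,095.59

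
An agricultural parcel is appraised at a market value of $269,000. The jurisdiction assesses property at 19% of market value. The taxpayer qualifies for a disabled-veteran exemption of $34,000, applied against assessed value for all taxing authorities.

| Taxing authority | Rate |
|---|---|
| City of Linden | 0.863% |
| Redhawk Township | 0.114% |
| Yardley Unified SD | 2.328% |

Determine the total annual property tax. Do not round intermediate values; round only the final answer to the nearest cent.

$565.49

Assessed value = $269,000 × 0.19 = $51,110
Taxable value = $51,110 − $34,000 = $17,110
City of Linden: $17,110 × 0.00863 = $147.6593
Redhawk Township: $17,110 × 0.00114 = $19.5054
Yardley Unified SD: $17,110 × 0.02328 = $398.3208
Total = $147.6593 + $19.5054 + $398.3208 = $565.4855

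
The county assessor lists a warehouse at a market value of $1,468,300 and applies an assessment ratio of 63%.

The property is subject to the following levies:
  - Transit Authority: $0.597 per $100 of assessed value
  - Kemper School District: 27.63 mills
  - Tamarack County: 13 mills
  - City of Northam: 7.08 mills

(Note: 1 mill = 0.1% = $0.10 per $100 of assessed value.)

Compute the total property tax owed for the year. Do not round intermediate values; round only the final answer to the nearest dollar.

$49,656

Assessed value = $1,468,300 × 0.63 = $925,029
Transit Authority: $925,029 × 0.00597 = $5,522.42313
Kemper School District: $925,029 × 0.02763 = $25,558.55127
Tamarack County: $925,029 × 0.013 = $12,025.377
City of Northam: $925,029 × 0.00708 = $6,549.20532
Total = $49,655.55672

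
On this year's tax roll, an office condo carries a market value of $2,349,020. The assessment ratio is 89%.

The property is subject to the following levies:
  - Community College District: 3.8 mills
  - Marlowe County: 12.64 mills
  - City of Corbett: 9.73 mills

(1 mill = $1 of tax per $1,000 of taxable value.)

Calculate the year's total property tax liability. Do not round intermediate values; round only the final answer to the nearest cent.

$54,711.73

Assessed value = $2,349,020 × 0.89 = $2,090,627.8
Community College District: $2,090,627.8 × 0.0038 = $7,944.38564
Marlowe County: $2,090,627.8 × 0.01264 = $26,425.535392
City of Corbett: $2,090,627.8 × 0.00973 = $20,341.808494
Total = $7,944.38564 + $26,425.535392 + $20,341.808494 = $54,711.729526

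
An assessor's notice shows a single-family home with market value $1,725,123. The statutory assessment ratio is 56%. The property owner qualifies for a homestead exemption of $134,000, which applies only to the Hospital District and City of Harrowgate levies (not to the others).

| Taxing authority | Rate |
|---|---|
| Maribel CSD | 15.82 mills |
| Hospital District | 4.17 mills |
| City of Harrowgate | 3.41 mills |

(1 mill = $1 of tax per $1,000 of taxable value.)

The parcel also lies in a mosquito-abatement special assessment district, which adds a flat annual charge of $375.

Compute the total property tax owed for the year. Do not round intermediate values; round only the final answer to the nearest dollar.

$21,965

Assessed value = $1,725,123 × 0.56 = $966,068.88
Maribel CSD: $966,068.88 × 0.01582 = $15,283.2096816
Hospital District: ($966,068.88 − $134,000) × 0.00417 = $832,068.88 × 0.00417 = $3,469.7272296
City of Harrowgate: ($966,068.88 − $134,000) × 0.00341 = $832,068.88 × 0.00341 = $2,837.3548808
Levies subtotal = $21,590.291792
Total = $21,590.291792 + $375 = $21,965.291792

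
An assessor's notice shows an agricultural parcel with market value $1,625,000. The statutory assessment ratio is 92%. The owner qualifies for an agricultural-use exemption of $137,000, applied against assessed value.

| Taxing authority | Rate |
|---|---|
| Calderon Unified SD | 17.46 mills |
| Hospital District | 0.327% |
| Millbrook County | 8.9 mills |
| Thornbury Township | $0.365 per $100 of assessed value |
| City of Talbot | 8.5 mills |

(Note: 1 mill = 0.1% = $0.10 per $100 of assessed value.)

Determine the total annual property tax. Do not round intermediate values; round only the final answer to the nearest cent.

Assessed value = $1,625,000 × 0.92 = $1,495,000
Taxable value = $1,495,000 − $137,000 = $1,358,000
Calderon Unified SD: $1,358,000 × 0.01746 = $23,710.68
Hospital District: $1,358,000 × 0.00327 = $4,440.66
Millbrook County: $1,358,000 × 0.0089 = $12,086.2
Thornbury Township: $1,358,000 × 0.00365 = $4,956.7
City of Talbot: $1,358,000 × 0.0085 = $11,543
Total = $56,737.24

$56,737.24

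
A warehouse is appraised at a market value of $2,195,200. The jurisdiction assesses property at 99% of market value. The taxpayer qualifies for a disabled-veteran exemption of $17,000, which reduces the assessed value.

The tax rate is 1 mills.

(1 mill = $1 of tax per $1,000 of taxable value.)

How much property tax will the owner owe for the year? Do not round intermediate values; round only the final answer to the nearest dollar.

$2,156

Assessed value = $2,195,200 × 0.99 = $2,173,248
Taxable value = $2,173,248 − $17,000 = $2,156,248
Tax = $2,156,248 × 0.001 = $2,156.248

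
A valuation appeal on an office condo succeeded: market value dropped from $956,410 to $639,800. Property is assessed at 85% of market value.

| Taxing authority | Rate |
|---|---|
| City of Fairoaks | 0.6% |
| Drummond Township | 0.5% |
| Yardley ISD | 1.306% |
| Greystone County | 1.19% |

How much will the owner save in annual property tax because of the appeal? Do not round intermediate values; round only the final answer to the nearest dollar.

$9,678

Old assessed value = $956,410 × 0.85 = $812,948.5
New assessed value = $639,800 × 0.85 = $543,830
Combined rate = 0.006 + 0.005 + 0.01306 + 0.0119 = 0.03596
Old tax = $812,948.5 × 0.03596 = $29,233.62806
New tax = $543,830 × 0.03596 = $19,556.1268
Reduction = $29,233.62806 − $19,556.1268 = $9,677.50126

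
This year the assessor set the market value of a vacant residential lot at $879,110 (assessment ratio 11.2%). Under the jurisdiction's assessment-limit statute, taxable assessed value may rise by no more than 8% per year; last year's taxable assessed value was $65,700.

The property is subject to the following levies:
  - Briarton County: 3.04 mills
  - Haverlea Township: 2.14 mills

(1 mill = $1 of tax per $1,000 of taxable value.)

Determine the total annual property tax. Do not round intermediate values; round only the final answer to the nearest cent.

$367.55

Uncapped assessed value = $879,110 × 0.112 = $98,460.32
Cap limit = $65,700 × 1.08 = $70,956
Taxable assessed value = min($98,460.32, $70,956) = $70,956 (cap binds)
Briarton County: $70,956 × 0.00304 = $215.70624
Haverlea Township: $70,956 × 0.00214 = $151.84584
Total = $367.55208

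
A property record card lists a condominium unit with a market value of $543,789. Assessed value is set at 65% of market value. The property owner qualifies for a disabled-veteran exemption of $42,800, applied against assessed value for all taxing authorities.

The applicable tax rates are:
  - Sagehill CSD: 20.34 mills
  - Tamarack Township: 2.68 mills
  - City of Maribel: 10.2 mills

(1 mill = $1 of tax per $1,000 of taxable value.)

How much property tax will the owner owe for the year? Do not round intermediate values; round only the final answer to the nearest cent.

$10,320.22

Assessed value = $543,789 × 0.65 = $353,462.85
Taxable value = $353,462.85 − $42,800 = $310,662.85
Sagehill CSD: $310,662.85 × 0.02034 = $6,318.882369
Tamarack Township: $310,662.85 × 0.00268 = $832.576438
City of Maribel: $310,662.85 × 0.0102 = $3,168.76107
Total = $6,318.882369 + $832.576438 + $3,168.76107 = $10,320.219877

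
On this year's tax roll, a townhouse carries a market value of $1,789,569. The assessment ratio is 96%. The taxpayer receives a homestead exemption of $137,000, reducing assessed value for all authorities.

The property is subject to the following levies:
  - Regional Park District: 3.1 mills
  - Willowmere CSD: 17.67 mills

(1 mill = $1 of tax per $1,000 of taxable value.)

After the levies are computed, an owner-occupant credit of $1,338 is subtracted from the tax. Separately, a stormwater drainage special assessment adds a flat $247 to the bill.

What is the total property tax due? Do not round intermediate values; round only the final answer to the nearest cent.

$31,746.08

Assessed value = $1,789,569 × 0.96 = $1,717,986.24
Taxable value = $1,717,986.24 − $137,000 = $1,580,986.24
Regional Park District: $1,580,986.24 × 0.0031 = $4,901.057344
Willowmere CSD: $1,580,986.24 × 0.01767 = $27,936.0268608
Levies subtotal = $32,837.0842048
After credit = $32,837.0842048 − $1,338 = $31,499.0842048
Total = $31,499.0842048 + $247 = $31,746.0842048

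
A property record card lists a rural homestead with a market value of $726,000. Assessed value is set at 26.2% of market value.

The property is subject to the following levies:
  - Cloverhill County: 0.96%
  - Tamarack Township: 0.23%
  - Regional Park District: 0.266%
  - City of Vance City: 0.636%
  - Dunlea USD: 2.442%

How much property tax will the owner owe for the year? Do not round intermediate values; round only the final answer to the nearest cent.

Assessed value = $726,000 × 0.262 = $190,212
Cloverhill County: $190,212 × 0.0096 = $1,826.0352
Tamarack Township: $190,212 × 0.0023 = $437.4876
Regional Park District: $190,212 × 0.00266 = $505.96392
City of Vance City: $190,212 × 0.00636 = $1,209.74832
Dunlea USD: $190,212 × 0.02442 = $4,644.97704
Total = $1,826.0352 + $437.4876 + $505.96392 + $1,209.74832 + $4,644.97704 = $8,624.21208

$8,624.21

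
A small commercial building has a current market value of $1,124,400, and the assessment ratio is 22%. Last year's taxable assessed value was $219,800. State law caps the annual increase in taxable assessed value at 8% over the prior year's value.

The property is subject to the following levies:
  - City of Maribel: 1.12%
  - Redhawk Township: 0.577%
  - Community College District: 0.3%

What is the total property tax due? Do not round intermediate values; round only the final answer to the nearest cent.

$4,740.56

Uncapped assessed value = $1,124,400 × 0.22 = $247,368
Cap limit = $219,800 × 1.08 = $237,384
Taxable assessed value = min($247,368, $237,384) = $237,384 (cap binds)
City of Maribel: $237,384 × 0.0112 = $2,658.7008
Redhawk Township: $237,384 × 0.00577 = $1,369.70568
Community College District: $237,384 × 0.003 = $712.152
Total = $4,740.55848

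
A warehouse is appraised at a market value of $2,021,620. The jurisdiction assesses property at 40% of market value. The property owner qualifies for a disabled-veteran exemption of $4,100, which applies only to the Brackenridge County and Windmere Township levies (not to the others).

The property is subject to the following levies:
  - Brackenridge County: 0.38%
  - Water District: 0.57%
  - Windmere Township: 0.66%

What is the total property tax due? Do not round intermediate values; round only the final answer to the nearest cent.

$12,976.59

Assessed value = $2,021,620 × 0.4 = $808,648
Brackenridge County: ($808,648 − $4,100) × 0.0038 = $804,548 × 0.0038 = $3,057.2824
Water District: $808,648 × 0.0057 = $4,609.2936
Windmere Township: ($808,648 − $4,100) × 0.0066 = $804,548 × 0.0066 = $5,310.0168
Total = $12,976.5928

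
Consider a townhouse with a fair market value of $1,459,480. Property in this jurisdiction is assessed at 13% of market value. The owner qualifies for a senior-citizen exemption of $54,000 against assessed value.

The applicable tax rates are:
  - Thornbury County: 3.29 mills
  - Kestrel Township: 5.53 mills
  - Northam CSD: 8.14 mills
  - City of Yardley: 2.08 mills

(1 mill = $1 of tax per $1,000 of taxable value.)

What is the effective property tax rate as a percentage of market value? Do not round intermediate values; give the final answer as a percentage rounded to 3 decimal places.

Assessed value = $1,459,480 × 0.13 = $189,732.4
Taxable value = $189,732.4 − $54,000 = $135,732.4
Thornbury County: $135,732.4 × 0.00329 = $446.559596
Kestrel Township: $135,732.4 × 0.00553 = $750.600172
Northam CSD: $135,732.4 × 0.00814 = $1,104.861736
City of Yardley: $135,732.4 × 0.00208 = $282.323392
Total tax = $2,584.344896
Effective rate = $2,584.344896 ÷ $1,459,480 = 0.177% of market value

0.177%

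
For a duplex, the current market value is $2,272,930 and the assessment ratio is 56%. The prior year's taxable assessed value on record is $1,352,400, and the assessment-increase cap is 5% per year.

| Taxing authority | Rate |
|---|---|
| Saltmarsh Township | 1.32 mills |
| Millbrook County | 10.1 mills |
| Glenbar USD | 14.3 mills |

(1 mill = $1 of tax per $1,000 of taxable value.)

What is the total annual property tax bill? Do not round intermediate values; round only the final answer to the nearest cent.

Uncapped assessed value = $2,272,930 × 0.56 = $1,272,840.8
Cap limit = $1,352,400 × 1.05 = $1,420,020
Taxable assessed value = min($1,272,840.8, $1,420,020) = $1,272,840.8 (cap does not bind)
Saltmarsh Township: $1,272,840.8 × 0.00132 = $1,680.149856
Millbrook County: $1,272,840.8 × 0.0101 = $12,855.69208
Glenbar USD: $1,272,840.8 × 0.0143 = $18,201.62344
Total = $32,737.465376

$32,737.47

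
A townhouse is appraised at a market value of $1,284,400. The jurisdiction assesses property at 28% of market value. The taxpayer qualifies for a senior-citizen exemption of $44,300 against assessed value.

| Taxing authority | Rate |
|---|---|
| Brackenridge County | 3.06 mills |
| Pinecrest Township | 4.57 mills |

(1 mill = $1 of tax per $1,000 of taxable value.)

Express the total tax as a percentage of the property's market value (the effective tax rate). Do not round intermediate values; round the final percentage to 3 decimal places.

0.187%

Assessed value = $1,284,400 × 0.28 = $359,632
Taxable value = $359,632 − $44,300 = $315,332
Brackenridge County: $315,332 × 0.00306 = $964.91592
Pinecrest Township: $315,332 × 0.00457 = $1,441.06724
Total tax = $2,405.98316
Effective rate = $2,405.98316 ÷ $1,284,400 = 0.187% of market value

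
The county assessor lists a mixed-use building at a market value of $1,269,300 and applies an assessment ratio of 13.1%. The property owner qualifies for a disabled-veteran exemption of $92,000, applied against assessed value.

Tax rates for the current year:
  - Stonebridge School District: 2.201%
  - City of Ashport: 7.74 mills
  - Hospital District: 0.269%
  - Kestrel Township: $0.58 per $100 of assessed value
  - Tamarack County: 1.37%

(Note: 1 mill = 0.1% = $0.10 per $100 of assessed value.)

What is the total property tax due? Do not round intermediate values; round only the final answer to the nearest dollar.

Assessed value = $1,269,300 × 0.131 = $166,278.3
Taxable value = $166,278.3 − $92,000 = $74,278.3
Stonebridge School District: $74,278.3 × 0.02201 = $1,634.865383
City of Ashport: $74,278.3 × 0.00774 = $574.914042
Hospital District: $74,278.3 × 0.00269 = $199.808627
Kestrel Township: $74,278.3 × 0.0058 = $430.81414
Tamarack County: $74,278.3 × 0.0137 = $1,017.61271
Total = $3,858.014902

$3,858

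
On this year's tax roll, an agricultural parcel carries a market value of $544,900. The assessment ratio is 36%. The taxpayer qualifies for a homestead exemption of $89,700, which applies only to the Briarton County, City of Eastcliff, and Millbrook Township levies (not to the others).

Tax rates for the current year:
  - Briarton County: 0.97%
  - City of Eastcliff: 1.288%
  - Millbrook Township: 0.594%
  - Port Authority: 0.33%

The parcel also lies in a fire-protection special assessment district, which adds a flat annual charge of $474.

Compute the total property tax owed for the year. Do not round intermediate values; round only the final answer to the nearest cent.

$4,157.69

Assessed value = $544,900 × 0.36 = $196,164
Briarton County: ($196,164 − $89,700) × 0.0097 = $106,464 × 0.0097 = $1,032.7008
City of Eastcliff: ($196,164 − $89,700) × 0.01288 = $106,464 × 0.01288 = $1,371.25632
Millbrook Township: ($196,164 − $89,700) × 0.00594 = $106,464 × 0.00594 = $632.39616
Port Authority: $196,164 × 0.0033 = $647.3412
Levies subtotal = $3,683.69448
Total = $3,683.69448 + $474 = $4,157.69448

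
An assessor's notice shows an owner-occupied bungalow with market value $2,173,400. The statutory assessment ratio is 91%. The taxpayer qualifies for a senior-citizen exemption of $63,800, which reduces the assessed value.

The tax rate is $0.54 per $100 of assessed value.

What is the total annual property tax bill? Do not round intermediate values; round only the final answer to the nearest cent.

$10,335.57

Assessed value = $2,173,400 × 0.91 = $1,977,794
Taxable value = $1,977,794 − $63,800 = $1,913,994
Tax = $1,913,994 × 0.0054 = $10,335.5676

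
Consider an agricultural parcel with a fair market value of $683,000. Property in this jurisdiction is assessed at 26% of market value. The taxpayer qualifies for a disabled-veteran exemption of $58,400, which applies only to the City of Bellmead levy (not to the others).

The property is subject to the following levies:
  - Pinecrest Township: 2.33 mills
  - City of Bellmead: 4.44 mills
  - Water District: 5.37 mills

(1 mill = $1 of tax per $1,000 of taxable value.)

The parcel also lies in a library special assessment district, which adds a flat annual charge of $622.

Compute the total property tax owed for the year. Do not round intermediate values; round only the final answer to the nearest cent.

$2,518.53

Assessed value = $683,000 × 0.26 = $177,580
Pinecrest Township: $177,580 × 0.00233 = $413.7614
City of Bellmead: ($177,580 − $58,400) × 0.00444 = $119,180 × 0.00444 = $529.1592
Water District: $177,580 × 0.00537 = $953.6046
Levies subtotal = $1,896.5252
Total = $1,896.5252 + $622 = $2,518.5252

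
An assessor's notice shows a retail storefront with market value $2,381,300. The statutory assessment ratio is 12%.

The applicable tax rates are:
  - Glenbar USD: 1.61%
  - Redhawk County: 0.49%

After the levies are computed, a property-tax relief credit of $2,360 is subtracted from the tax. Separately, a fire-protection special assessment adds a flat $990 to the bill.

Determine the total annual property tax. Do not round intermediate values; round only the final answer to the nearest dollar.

Assessed value = $2,381,300 × 0.12 = $285,756
Glenbar USD: $285,756 × 0.0161 = $4,600.6716
Redhawk County: $285,756 × 0.0049 = $1,400.2044
Levies subtotal = $6,000.876
After credit = $6,000.876 − $2,360 = $3,640.876
Total = $3,640.876 + $990 = $4,630.876

$4,631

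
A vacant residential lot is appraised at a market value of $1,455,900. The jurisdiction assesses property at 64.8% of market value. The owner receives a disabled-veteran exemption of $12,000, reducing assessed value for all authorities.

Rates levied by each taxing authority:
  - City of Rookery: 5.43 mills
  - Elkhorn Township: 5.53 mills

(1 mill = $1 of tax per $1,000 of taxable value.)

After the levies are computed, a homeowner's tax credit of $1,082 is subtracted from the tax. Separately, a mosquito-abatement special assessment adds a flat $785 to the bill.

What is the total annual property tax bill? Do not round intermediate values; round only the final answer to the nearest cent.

$9,911.40

Assessed value = $1,455,900 × 0.648 = $943,423.2
Taxable value = $943,423.2 − $12,000 = $931,423.2
City of Rookery: $931,423.2 × 0.00543 = $5,057.627976
Elkhorn Township: $931,423.2 × 0.00553 = $5,150.770296
Levies subtotal = $10,208.398272
After credit = $10,208.398272 − $1,082 = $9,126.398272
Total = $9,126.398272 + $785 = $9,911.398272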